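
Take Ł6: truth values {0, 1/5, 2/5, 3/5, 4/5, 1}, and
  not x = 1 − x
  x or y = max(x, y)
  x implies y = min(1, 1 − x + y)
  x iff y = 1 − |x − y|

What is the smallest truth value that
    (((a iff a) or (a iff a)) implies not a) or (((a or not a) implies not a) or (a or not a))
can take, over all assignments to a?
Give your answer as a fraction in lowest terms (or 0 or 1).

Take a = 3/5:
a iff a = 3/5 iff 3/5 = 1
a iff a = 3/5 iff 3/5 = 1
(a iff a) or (a iff a) = 1 or 1 = 1
not a = not 3/5 = 2/5
((a iff a) or (a iff a)) implies not a = 1 implies 2/5 = 2/5
not a = not 3/5 = 2/5
a or not a = 3/5 or 2/5 = 3/5
not a = not 3/5 = 2/5
(a or not a) implies not a = 3/5 implies 2/5 = 4/5
not a = not 3/5 = 2/5
a or not a = 3/5 or 2/5 = 3/5
((a or not a) implies not a) or (a or not a) = 4/5 or 3/5 = 4/5
(((a iff a) or (a iff a)) implies not a) or (((a or not a) implies not a) or (a or not a)) = 2/5 or 4/5 = 4/5
No assignment yields a value below 4/5, so this is the minimum.

4/5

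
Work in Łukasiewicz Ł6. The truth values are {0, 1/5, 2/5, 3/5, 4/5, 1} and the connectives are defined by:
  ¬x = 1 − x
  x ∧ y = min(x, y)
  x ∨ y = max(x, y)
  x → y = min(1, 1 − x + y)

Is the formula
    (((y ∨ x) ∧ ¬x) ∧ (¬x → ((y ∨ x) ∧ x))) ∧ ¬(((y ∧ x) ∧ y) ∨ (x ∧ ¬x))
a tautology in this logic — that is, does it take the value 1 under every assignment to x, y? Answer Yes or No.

Counterexample: take x = 0, y = 0.
y ∨ x = 0 ∨ 0 = 0
¬x = ¬0 = 1
(y ∨ x) ∧ ¬x = 0 ∧ 1 = 0
¬x = ¬0 = 1
y ∨ x = 0 ∨ 0 = 0
(y ∨ x) ∧ x = 0 ∧ 0 = 0
¬x → ((y ∨ x) ∧ x) = 1 → 0 = 0
((y ∨ x) ∧ ¬x) ∧ (¬x → ((y ∨ x) ∧ x)) = 0 ∧ 0 = 0
y ∧ x = 0 ∧ 0 = 0
(y ∧ x) ∧ y = 0 ∧ 0 = 0
¬x = ¬0 = 1
x ∧ ¬x = 0 ∧ 1 = 0
((y ∧ x) ∧ y) ∨ (x ∧ ¬x) = 0 ∨ 0 = 0
¬(((y ∧ x) ∧ y) ∨ (x ∧ ¬x)) = ¬0 = 1
(((y ∨ x) ∧ ¬x) ∧ (¬x → ((y ∨ x) ∧ x))) ∧ ¬(((y ∧ x) ∧ y) ∨ (x ∧ ¬x)) = 0 ∧ 1 = 0
This gives 0 ≠ 1.

No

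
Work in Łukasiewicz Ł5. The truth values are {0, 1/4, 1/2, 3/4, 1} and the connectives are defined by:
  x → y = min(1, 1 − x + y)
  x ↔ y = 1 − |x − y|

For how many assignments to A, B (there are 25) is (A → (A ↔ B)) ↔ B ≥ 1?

value 1: 9 assignments (counts)
value 3/4: 4 assignments
value 1/2: 6 assignments
value 1/4: 3 assignments
value 0: 3 assignments
So 9 of the 25 assignments meet the threshold.

9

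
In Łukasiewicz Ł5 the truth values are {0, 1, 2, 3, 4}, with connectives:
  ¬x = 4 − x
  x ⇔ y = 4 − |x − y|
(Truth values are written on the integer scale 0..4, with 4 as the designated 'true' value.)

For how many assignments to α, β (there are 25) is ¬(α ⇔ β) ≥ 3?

value 4: 2 assignments (counts)
value 3: 4 assignments (counts)
value 2: 6 assignments
value 1: 8 assignments
value 0: 5 assignments
So 6 of the 25 assignments meet the threshold.

6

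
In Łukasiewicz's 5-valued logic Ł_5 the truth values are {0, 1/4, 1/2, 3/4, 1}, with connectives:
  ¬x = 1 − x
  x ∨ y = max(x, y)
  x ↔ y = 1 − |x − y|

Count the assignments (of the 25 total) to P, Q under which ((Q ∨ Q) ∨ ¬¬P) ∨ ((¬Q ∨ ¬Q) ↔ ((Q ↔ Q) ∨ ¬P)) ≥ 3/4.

value 1: 13 assignments (counts)
value 3/4: 9 assignments (counts)
value 1/2: 3 assignments
So 22 of the 25 assignments meet the threshold.

22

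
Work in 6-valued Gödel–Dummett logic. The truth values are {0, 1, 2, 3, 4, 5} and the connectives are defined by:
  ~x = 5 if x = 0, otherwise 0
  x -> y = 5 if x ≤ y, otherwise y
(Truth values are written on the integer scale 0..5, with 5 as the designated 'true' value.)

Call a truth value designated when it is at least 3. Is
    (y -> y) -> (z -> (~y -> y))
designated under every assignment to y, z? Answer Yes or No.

Counterexample: take y = 0, z = 1.
y -> y = 0 -> 0 = 5
~y = ~0 = 5
~y -> y = 5 -> 0 = 0
z -> (~y -> y) = 1 -> 0 = 0
(y -> y) -> (z -> (~y -> y)) = 5 -> 0 = 0
This gives 0, which is below 3.

No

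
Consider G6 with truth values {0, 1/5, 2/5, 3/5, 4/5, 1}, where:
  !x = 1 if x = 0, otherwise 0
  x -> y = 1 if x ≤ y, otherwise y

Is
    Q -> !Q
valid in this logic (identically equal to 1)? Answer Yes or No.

Counterexample: take Q = 1/5.
!Q = !1/5 = 0
Q -> !Q = 1/5 -> 0 = 0
This gives 0 ≠ 1.

No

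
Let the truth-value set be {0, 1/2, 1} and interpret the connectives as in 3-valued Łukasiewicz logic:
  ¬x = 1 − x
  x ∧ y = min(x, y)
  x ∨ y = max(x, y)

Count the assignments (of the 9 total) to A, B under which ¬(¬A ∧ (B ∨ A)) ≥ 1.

A = 0, B = 0 ↦ 1  ≥
A = 0, B = 1/2 ↦ 1/2  <
A = 0, B = 1 ↦ 0  <
A = 1/2, B = 0 ↦ 1/2  <
A = 1/2, B = 1/2 ↦ 1/2  <
A = 1/2, B = 1 ↦ 1/2  <
A = 1, B = 0 ↦ 1  ≥
A = 1, B = 1/2 ↦ 1  ≥
A = 1, B = 1 ↦ 1  ≥
So 4 of the 9 assignments meet the threshold.

4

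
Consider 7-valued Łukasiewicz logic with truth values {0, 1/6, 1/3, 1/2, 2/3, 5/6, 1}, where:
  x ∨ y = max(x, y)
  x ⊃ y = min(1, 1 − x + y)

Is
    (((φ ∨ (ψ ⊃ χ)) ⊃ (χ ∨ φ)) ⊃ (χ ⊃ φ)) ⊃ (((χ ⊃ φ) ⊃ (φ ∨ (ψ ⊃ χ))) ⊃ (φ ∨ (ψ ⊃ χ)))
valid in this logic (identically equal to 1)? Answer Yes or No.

No

Counterexample: take φ = 0, ψ = 1/3, χ = 1/6.
ψ ⊃ χ = 1/3 ⊃ 1/6 = 5/6
φ ∨ (ψ ⊃ χ) = 0 ∨ 5/6 = 5/6
χ ∨ φ = 1/6 ∨ 0 = 1/6
(φ ∨ (ψ ⊃ χ)) ⊃ (χ ∨ φ) = 5/6 ⊃ 1/6 = 1/3
χ ⊃ φ = 1/6 ⊃ 0 = 5/6
((φ ∨ (ψ ⊃ χ)) ⊃ (χ ∨ φ)) ⊃ (χ ⊃ φ) = 1/3 ⊃ 5/6 = 1
χ ⊃ φ = 1/6 ⊃ 0 = 5/6
ψ ⊃ χ = 1/3 ⊃ 1/6 = 5/6
φ ∨ (ψ ⊃ χ) = 0 ∨ 5/6 = 5/6
(χ ⊃ φ) ⊃ (φ ∨ (ψ ⊃ χ)) = 5/6 ⊃ 5/6 = 1
ψ ⊃ χ = 1/3 ⊃ 1/6 = 5/6
φ ∨ (ψ ⊃ χ) = 0 ∨ 5/6 = 5/6
((χ ⊃ φ) ⊃ (φ ∨ (ψ ⊃ χ))) ⊃ (φ ∨ (ψ ⊃ χ)) = 1 ⊃ 5/6 = 5/6
(((φ ∨ (ψ ⊃ χ)) ⊃ (χ ∨ φ)) ⊃ (χ ⊃ φ)) ⊃ (((χ ⊃ φ) ⊃ (φ ∨ (ψ ⊃ χ))) ⊃ (φ ∨ (ψ ⊃ χ))) = 1 ⊃ 5/6 = 5/6
This gives 5/6 ≠ 1.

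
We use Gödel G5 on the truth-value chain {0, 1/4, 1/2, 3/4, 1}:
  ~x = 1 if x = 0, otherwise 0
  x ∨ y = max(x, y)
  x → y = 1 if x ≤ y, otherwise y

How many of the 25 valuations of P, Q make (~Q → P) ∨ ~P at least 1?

value 1: 22 assignments (counts)
value 3/4: 1 assignment
value 1/2: 1 assignment
value 1/4: 1 assignment
So 22 of the 25 assignments meet the threshold.

22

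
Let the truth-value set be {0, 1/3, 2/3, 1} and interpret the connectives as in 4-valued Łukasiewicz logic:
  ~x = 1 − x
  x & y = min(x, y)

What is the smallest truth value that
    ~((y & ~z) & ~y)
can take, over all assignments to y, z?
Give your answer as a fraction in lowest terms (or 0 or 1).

Take y = 1/3, z = 0:
~z = ~0 = 1
y & ~z = 1/3 & 1 = 1/3
~y = ~1/3 = 2/3
(y & ~z) & ~y = 1/3 & 2/3 = 1/3
~((y & ~z) & ~y) = ~1/3 = 2/3
No assignment yields a value below 2/3, so this is the minimum.

2/3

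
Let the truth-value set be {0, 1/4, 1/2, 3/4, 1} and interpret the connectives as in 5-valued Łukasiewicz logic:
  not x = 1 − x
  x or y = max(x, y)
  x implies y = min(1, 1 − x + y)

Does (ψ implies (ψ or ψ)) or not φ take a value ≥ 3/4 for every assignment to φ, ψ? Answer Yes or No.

Yes

At φ = 1/2, ψ = 1/2, for instance:
ψ or ψ = 1/2 or 1/2 = 1/2
ψ implies (ψ or ψ) = 1/2 implies 1/2 = 1
not φ = not 1/2 = 1/2
(ψ implies (ψ or ψ)) or not φ = 1 or 1/2 = 1
and checking the remaining 24 assignments likewise gives ≥ 3/4 in every case.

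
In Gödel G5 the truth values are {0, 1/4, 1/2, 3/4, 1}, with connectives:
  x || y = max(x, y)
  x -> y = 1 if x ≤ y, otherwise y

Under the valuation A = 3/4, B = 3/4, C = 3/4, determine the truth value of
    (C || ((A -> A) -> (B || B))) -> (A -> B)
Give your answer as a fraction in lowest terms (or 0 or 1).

1

A -> A = 3/4 -> 3/4 = 1
B || B = 3/4 || 3/4 = 3/4
(A -> A) -> (B || B) = 1 -> 3/4 = 3/4
C || ((A -> A) -> (B || B)) = 3/4 || 3/4 = 3/4
A -> B = 3/4 -> 3/4 = 1
(C || ((A -> A) -> (B || B))) -> (A -> B) = 3/4 -> 1 = 1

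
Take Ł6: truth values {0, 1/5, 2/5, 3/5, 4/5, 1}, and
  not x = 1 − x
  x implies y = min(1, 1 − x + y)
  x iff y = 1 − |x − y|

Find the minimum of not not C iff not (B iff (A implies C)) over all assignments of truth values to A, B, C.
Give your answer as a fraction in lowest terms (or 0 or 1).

Take A = 0, B = 0, C = 0:
not C = not 0 = 1
not not C = not 1 = 0
A implies C = 0 implies 0 = 1
B iff (A implies C) = 0 iff 1 = 0
not (B iff (A implies C)) = not 0 = 1
not not C iff not (B iff (A implies C)) = 0 iff 1 = 0
No assignment yields a value below 0, so this is the minimum.

0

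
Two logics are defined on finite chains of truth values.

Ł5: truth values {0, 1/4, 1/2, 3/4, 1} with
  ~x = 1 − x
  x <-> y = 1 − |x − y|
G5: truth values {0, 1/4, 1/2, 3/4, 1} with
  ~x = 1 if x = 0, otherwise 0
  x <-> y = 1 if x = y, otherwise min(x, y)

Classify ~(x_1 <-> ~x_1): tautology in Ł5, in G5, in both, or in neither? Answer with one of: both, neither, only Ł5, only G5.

only G5

In Ł5: at x_1 = 1/4 the value is 1/2 — not a tautology.
In G5: every assignment gives 1 — tautology.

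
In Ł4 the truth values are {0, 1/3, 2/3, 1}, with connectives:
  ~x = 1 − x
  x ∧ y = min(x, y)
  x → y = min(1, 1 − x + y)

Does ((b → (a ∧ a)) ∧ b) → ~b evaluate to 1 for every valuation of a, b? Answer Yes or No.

No

Counterexample: take a = 1/3, b = 2/3.
a ∧ a = 1/3 ∧ 1/3 = 1/3
b → (a ∧ a) = 2/3 → 1/3 = 2/3
(b → (a ∧ a)) ∧ b = 2/3 ∧ 2/3 = 2/3
~b = ~2/3 = 1/3
((b → (a ∧ a)) ∧ b) → ~b = 2/3 → 1/3 = 2/3
This gives 2/3 ≠ 1.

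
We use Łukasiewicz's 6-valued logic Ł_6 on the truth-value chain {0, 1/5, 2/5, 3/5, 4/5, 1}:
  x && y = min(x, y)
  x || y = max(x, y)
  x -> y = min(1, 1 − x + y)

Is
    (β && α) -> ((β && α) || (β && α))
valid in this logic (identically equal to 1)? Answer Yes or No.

At α = 4/5, β = 3/5, for instance:
β && α = 3/5 && 4/5 = 3/5
β && α = 3/5 && 4/5 = 3/5
(β && α) || (β && α) = 3/5 || 3/5 = 3/5
(β && α) -> ((β && α) || (β && α)) = 3/5 -> 3/5 = 1
and checking the remaining 35 assignments likewise gives ≥ 1 in every case.

Yes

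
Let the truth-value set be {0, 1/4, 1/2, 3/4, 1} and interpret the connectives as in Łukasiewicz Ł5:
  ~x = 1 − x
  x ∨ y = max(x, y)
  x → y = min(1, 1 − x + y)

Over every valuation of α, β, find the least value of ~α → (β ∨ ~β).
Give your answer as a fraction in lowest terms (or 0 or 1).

Take α = 0, β = 1/2:
~α = ~0 = 1
~β = ~1/2 = 1/2
β ∨ ~β = 1/2 ∨ 1/2 = 1/2
~α → (β ∨ ~β) = 1 → 1/2 = 1/2
No assignment yields a value below 1/2, so this is the minimum.

1/2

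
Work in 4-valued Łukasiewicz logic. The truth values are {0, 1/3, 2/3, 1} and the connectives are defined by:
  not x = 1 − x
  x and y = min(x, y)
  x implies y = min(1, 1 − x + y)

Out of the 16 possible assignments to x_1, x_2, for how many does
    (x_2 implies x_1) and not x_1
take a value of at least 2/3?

x_1 = 0, x_2 = 0 ↦ 1  ≥
x_1 = 0, x_2 = 1/3 ↦ 2/3  ≥
x_1 = 0, x_2 = 2/3 ↦ 1/3  <
x_1 = 0, x_2 = 1 ↦ 0  <
x_1 = 1/3, x_2 = 0 ↦ 2/3  ≥
x_1 = 1/3, x_2 = 1/3 ↦ 2/3  ≥
x_1 = 1/3, x_2 = 2/3 ↦ 2/3  ≥
x_1 = 1/3, x_2 = 1 ↦ 1/3  <
x_1 = 2/3, x_2 = 0 ↦ 1/3  <
x_1 = 2/3, x_2 = 1/3 ↦ 1/3  <
x_1 = 2/3, x_2 = 2/3 ↦ 1/3  <
x_1 = 2/3, x_2 = 1 ↦ 1/3  <
x_1 = 1, x_2 = 0 ↦ 0  <
x_1 = 1, x_2 = 1/3 ↦ 0  <
x_1 = 1, x_2 = 2/3 ↦ 0  <
x_1 = 1, x_2 = 1 ↦ 0  <
So 5 of the 16 assignments meet the threshold.

5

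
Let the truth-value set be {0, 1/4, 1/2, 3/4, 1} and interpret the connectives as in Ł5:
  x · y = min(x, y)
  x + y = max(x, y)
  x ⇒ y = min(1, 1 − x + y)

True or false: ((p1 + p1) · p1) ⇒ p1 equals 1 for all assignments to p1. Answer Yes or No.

Yes

p1 = 0 ↦ 1
p1 = 1/4 ↦ 1
p1 = 1/2 ↦ 1
p1 = 3/4 ↦ 1
p1 = 1 ↦ 1
Every assignment gives a value ≥ 1.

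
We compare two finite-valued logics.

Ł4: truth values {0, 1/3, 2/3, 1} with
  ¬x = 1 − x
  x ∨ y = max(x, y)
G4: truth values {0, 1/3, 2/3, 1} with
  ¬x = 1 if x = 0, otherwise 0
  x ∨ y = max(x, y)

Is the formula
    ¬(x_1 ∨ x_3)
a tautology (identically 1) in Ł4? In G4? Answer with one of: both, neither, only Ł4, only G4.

neither

In Ł4: at x_1 = 0, x_3 = 1/3 the value is 2/3 — not a tautology.
In G4: at x_1 = 0, x_3 = 1/3 the value is 0 — not a tautology.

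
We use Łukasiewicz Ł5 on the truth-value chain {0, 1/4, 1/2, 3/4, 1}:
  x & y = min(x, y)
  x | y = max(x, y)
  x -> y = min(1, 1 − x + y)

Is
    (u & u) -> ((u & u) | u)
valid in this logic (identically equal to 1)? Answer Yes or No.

u = 0 ↦ 1
u = 1/4 ↦ 1
u = 1/2 ↦ 1
u = 3/4 ↦ 1
u = 1 ↦ 1
Every assignment gives a value ≥ 1.

Yes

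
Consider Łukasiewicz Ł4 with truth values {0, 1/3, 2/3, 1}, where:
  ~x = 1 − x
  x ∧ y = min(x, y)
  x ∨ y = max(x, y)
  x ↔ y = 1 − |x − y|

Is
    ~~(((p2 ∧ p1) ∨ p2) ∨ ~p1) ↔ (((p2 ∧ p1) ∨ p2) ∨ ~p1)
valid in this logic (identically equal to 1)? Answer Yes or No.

Yes

p1 = 0, p2 = 0 ↦ 1
p1 = 0, p2 = 1/3 ↦ 1
p1 = 0, p2 = 2/3 ↦ 1
p1 = 0, p2 = 1 ↦ 1
p1 = 1/3, p2 = 0 ↦ 1
p1 = 1/3, p2 = 1/3 ↦ 1
p1 = 1/3, p2 = 2/3 ↦ 1
p1 = 1/3, p2 = 1 ↦ 1
p1 = 2/3, p2 = 0 ↦ 1
p1 = 2/3, p2 = 1/3 ↦ 1
p1 = 2/3, p2 = 2/3 ↦ 1
p1 = 2/3, p2 = 1 ↦ 1
p1 = 1, p2 = 0 ↦ 1
p1 = 1, p2 = 1/3 ↦ 1
p1 = 1, p2 = 2/3 ↦ 1
p1 = 1, p2 = 1 ↦ 1
Every assignment gives a value ≥ 1.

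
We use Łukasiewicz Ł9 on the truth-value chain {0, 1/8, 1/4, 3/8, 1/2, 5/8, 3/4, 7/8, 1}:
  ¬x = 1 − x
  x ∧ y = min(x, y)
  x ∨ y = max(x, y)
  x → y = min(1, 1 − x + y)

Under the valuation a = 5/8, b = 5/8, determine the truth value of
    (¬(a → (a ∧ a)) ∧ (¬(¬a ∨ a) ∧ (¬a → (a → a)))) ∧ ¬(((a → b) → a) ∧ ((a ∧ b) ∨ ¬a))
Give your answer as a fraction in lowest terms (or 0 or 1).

0

a ∧ a = 5/8 ∧ 5/8 = 5/8
a → (a ∧ a) = 5/8 → 5/8 = 1
¬(a → (a ∧ a)) = ¬1 = 0
¬a = ¬5/8 = 3/8
¬a ∨ a = 3/8 ∨ 5/8 = 5/8
¬(¬a ∨ a) = ¬5/8 = 3/8
¬a = ¬5/8 = 3/8
a → a = 5/8 → 5/8 = 1
¬a → (a → a) = 3/8 → 1 = 1
¬(¬a ∨ a) ∧ (¬a → (a → a)) = 3/8 ∧ 1 = 3/8
¬(a → (a ∧ a)) ∧ (¬(¬a ∨ a) ∧ (¬a → (a → a))) = 0 ∧ 3/8 = 0
a → b = 5/8 → 5/8 = 1
(a → b) → a = 1 → 5/8 = 5/8
a ∧ b = 5/8 ∧ 5/8 = 5/8
¬a = ¬5/8 = 3/8
(a ∧ b) ∨ ¬a = 5/8 ∨ 3/8 = 5/8
((a → b) → a) ∧ ((a ∧ b) ∨ ¬a) = 5/8 ∧ 5/8 = 5/8
¬(((a → b) → a) ∧ ((a ∧ b) ∨ ¬a)) = ¬5/8 = 3/8
(¬(a → (a ∧ a)) ∧ (¬(¬a ∨ a) ∧ (¬a → (a → a)))) ∧ ¬(((a → b) → a) ∧ ((a ∧ b) ∨ ¬a)) = 0 ∧ 3/8 = 0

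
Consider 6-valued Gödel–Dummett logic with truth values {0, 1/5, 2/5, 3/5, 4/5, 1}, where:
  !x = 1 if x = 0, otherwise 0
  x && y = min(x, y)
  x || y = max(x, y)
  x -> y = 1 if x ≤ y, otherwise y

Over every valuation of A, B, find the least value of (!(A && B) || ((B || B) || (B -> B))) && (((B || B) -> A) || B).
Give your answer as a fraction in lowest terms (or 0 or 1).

Take A = 0, B = 1/5:
A && B = 0 && 1/5 = 0
!(A && B) = !0 = 1
B || B = 1/5 || 1/5 = 1/5
B -> B = 1/5 -> 1/5 = 1
(B || B) || (B -> B) = 1/5 || 1 = 1
!(A && B) || ((B || B) || (B -> B)) = 1 || 1 = 1
B || B = 1/5 || 1/5 = 1/5
(B || B) -> A = 1/5 -> 0 = 0
((B || B) -> A) || B = 0 || 1/5 = 1/5
(!(A && B) || ((B || B) || (B -> B))) && (((B || B) -> A) || B) = 1 && 1/5 = 1/5
No assignment yields a value below 1/5, so this is the minimum.

1/5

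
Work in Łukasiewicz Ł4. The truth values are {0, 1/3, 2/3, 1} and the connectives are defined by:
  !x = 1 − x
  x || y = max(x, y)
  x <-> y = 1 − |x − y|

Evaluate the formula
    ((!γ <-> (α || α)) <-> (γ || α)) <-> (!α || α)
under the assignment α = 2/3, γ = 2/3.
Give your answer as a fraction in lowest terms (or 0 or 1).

2/3

!γ = !2/3 = 1/3
α || α = 2/3 || 2/3 = 2/3
!γ <-> (α || α) = 1/3 <-> 2/3 = 2/3
γ || α = 2/3 || 2/3 = 2/3
(!γ <-> (α || α)) <-> (γ || α) = 2/3 <-> 2/3 = 1
!α = !2/3 = 1/3
!α || α = 1/3 || 2/3 = 2/3
((!γ <-> (α || α)) <-> (γ || α)) <-> (!α || α) = 1 <-> 2/3 = 2/3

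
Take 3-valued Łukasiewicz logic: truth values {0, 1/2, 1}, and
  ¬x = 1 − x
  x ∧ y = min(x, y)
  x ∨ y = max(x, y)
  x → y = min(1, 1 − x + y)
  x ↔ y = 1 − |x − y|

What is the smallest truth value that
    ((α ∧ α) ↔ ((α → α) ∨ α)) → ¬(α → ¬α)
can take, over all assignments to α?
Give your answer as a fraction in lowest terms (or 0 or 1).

Take α = 1/2:
α ∧ α = 1/2 ∧ 1/2 = 1/2
α → α = 1/2 → 1/2 = 1
(α → α) ∨ α = 1 ∨ 1/2 = 1
(α ∧ α) ↔ ((α → α) ∨ α) = 1/2 ↔ 1 = 1/2
¬α = ¬1/2 = 1/2
α → ¬α = 1/2 → 1/2 = 1
¬(α → ¬α) = ¬1 = 0
((α ∧ α) ↔ ((α → α) ∨ α)) → ¬(α → ¬α) = 1/2 → 0 = 1/2
No assignment yields a value below 1/2, so this is the minimum.

1/2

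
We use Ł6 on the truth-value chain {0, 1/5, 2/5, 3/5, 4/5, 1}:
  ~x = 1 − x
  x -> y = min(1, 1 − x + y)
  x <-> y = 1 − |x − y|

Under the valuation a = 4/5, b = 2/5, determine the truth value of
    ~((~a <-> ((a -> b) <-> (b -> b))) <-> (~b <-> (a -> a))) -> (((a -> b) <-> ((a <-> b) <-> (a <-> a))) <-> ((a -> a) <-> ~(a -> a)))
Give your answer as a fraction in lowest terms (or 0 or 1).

~a = ~4/5 = 1/5
a -> b = 4/5 -> 2/5 = 3/5
b -> b = 2/5 -> 2/5 = 1
(a -> b) <-> (b -> b) = 3/5 <-> 1 = 3/5
~a <-> ((a -> b) <-> (b -> b)) = 1/5 <-> 3/5 = 3/5
~b = ~2/5 = 3/5
a -> a = 4/5 -> 4/5 = 1
~b <-> (a -> a) = 3/5 <-> 1 = 3/5
(~a <-> ((a -> b) <-> (b -> b))) <-> (~b <-> (a -> a)) = 3/5 <-> 3/5 = 1
~((~a <-> ((a -> b) <-> (b -> b))) <-> (~b <-> (a -> a))) = ~1 = 0
a -> b = 4/5 -> 2/5 = 3/5
a <-> b = 4/5 <-> 2/5 = 3/5
a <-> a = 4/5 <-> 4/5 = 1
(a <-> b) <-> (a <-> a) = 3/5 <-> 1 = 3/5
(a -> b) <-> ((a <-> b) <-> (a <-> a)) = 3/5 <-> 3/5 = 1
a -> a = 4/5 -> 4/5 = 1
a -> a = 4/5 -> 4/5 = 1
~(a -> a) = ~1 = 0
(a -> a) <-> ~(a -> a) = 1 <-> 0 = 0
((a -> b) <-> ((a <-> b) <-> (a <-> a))) <-> ((a -> a) <-> ~(a -> a)) = 1 <-> 0 = 0
~((~a <-> ((a -> b) <-> (b -> b))) <-> (~b <-> (a -> a))) -> (((a -> b) <-> ((a <-> b) <-> (a <-> a))) <-> ((a -> a) <-> ~(a -> a))) = 0 -> 0 = 1

1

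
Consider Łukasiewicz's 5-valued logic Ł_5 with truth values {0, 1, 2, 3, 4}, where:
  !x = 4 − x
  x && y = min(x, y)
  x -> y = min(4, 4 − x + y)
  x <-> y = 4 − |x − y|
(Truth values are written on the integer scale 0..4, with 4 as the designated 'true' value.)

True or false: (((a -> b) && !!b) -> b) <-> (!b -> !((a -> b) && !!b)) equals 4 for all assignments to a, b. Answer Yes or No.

Yes

At a = 4, b = 3, for instance:
a -> b = 4 -> 3 = 3
!b = !3 = 1
!!b = !1 = 3
(a -> b) && !!b = 3 && 3 = 3
((a -> b) && !!b) -> b = 3 -> 3 = 4
!b = !3 = 1
!((a -> b) && !!b) = !3 = 1
!b -> !((a -> b) && !!b) = 1 -> 1 = 4
(((a -> b) && !!b) -> b) <-> (!b -> !((a -> b) && !!b)) = 4 <-> 4 = 4
and checking the remaining 24 assignments likewise gives ≥ 4 in every case.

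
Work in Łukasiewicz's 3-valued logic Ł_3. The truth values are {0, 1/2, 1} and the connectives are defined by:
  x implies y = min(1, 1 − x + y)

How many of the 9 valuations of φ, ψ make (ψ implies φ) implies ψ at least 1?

4

φ = 0, ψ = 0 ↦ 0  <
φ = 0, ψ = 1/2 ↦ 1  ≥
φ = 0, ψ = 1 ↦ 1  ≥
φ = 1/2, ψ = 0 ↦ 0  <
φ = 1/2, ψ = 1/2 ↦ 1/2  <
φ = 1/2, ψ = 1 ↦ 1  ≥
φ = 1, ψ = 0 ↦ 0  <
φ = 1, ψ = 1/2 ↦ 1/2  <
φ = 1, ψ = 1 ↦ 1  ≥
So 4 of the 9 assignments meet the threshold.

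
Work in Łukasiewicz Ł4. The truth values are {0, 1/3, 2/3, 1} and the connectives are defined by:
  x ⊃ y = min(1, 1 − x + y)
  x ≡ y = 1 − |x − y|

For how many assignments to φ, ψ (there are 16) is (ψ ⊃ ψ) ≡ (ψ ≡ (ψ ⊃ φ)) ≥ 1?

φ = 0, ψ = 0 ↦ 0  <
φ = 0, ψ = 1/3 ↦ 2/3  <
φ = 0, ψ = 2/3 ↦ 2/3  <
φ = 0, ψ = 1 ↦ 0  <
φ = 1/3, ψ = 0 ↦ 0  <
φ = 1/3, ψ = 1/3 ↦ 1/3  <
φ = 1/3, ψ = 2/3 ↦ 1  ≥
φ = 1/3, ψ = 1 ↦ 1/3  <
φ = 2/3, ψ = 0 ↦ 0  <
φ = 2/3, ψ = 1/3 ↦ 1/3  <
φ = 2/3, ψ = 2/3 ↦ 2/3  <
φ = 2/3, ψ = 1 ↦ 2/3  <
φ = 1, ψ = 0 ↦ 0  <
φ = 1, ψ = 1/3 ↦ 1/3  <
φ = 1, ψ = 2/3 ↦ 2/3  <
φ = 1, ψ = 1 ↦ 1  ≥
So 2 of the 16 assignments meet the threshold.

2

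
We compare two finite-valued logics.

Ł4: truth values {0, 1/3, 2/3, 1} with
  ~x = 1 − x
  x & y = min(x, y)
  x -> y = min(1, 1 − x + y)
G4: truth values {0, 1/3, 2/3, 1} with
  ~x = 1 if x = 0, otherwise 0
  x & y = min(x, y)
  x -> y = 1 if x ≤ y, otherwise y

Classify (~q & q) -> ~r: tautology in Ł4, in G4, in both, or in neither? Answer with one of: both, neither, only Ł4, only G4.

In Ł4: at q = 1/3, r = 1 the value is 2/3 — not a tautology.
In G4: every assignment gives 1 — tautology.

only G4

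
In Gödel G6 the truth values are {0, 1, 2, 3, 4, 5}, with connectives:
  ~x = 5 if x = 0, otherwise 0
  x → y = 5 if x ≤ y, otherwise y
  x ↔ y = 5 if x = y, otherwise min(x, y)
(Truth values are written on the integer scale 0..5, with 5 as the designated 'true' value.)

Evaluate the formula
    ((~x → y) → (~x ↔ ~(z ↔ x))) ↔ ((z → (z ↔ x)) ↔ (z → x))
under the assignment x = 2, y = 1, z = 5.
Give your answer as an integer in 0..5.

5

~x = ~2 = 0
~x → y = 0 → 1 = 5
~x = ~2 = 0
z ↔ x = 5 ↔ 2 = 2
~(z ↔ x) = ~2 = 0
~x ↔ ~(z ↔ x) = 0 ↔ 0 = 5
(~x → y) → (~x ↔ ~(z ↔ x)) = 5 → 5 = 5
z ↔ x = 5 ↔ 2 = 2
z → (z ↔ x) = 5 → 2 = 2
z → x = 5 → 2 = 2
(z → (z ↔ x)) ↔ (z → x) = 2 ↔ 2 = 5
((~x → y) → (~x ↔ ~(z ↔ x))) ↔ ((z → (z ↔ x)) ↔ (z → x)) = 5 ↔ 5 = 5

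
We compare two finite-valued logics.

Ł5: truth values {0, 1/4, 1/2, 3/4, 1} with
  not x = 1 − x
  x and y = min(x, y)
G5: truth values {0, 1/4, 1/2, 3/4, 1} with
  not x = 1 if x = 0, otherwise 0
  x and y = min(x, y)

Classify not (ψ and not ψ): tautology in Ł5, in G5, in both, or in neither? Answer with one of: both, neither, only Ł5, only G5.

In Ł5: at ψ = 1/4 the value is 3/4 — not a tautology.
In G5: every assignment gives 1 — tautology.

only G5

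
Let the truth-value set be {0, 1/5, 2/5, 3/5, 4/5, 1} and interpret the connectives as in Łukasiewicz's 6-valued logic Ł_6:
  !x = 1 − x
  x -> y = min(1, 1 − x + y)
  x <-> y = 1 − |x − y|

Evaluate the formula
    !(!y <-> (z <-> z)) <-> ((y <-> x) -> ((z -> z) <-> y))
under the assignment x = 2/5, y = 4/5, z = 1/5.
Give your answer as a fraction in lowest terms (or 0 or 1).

4/5

!y = !4/5 = 1/5
z <-> z = 1/5 <-> 1/5 = 1
!y <-> (z <-> z) = 1/5 <-> 1 = 1/5
!(!y <-> (z <-> z)) = !1/5 = 4/5
y <-> x = 4/5 <-> 2/5 = 3/5
z -> z = 1/5 -> 1/5 = 1
(z -> z) <-> y = 1 <-> 4/5 = 4/5
(y <-> x) -> ((z -> z) <-> y) = 3/5 -> 4/5 = 1
!(!y <-> (z <-> z)) <-> ((y <-> x) -> ((z -> z) <-> y)) = 4/5 <-> 1 = 4/5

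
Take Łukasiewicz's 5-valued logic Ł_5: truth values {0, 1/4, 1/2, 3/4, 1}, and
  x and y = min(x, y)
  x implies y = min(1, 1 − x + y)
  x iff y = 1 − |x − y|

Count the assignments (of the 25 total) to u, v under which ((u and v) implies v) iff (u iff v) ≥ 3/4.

value 1: 5 assignments (counts)
value 3/4: 8 assignments (counts)
value 1/2: 6 assignments
value 1/4: 4 assignments
value 0: 2 assignments
So 13 of the 25 assignments meet the threshold.

13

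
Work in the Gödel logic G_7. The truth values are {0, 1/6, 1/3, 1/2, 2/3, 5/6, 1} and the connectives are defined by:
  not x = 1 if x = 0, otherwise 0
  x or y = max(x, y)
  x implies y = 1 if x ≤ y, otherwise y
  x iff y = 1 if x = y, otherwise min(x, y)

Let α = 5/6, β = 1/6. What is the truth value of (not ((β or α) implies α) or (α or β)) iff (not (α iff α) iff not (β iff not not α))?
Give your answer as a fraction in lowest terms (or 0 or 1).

5/6

β or α = 1/6 or 5/6 = 5/6
(β or α) implies α = 5/6 implies 5/6 = 1
not ((β or α) implies α) = not 1 = 0
α or β = 5/6 or 1/6 = 5/6
not ((β or α) implies α) or (α or β) = 0 or 5/6 = 5/6
α iff α = 5/6 iff 5/6 = 1
not (α iff α) = not 1 = 0
not α = not 5/6 = 0
not not α = not 0 = 1
β iff not not α = 1/6 iff 1 = 1/6
not (β iff not not α) = not 1/6 = 0
not (α iff α) iff not (β iff not not α) = 0 iff 0 = 1
(not ((β or α) implies α) or (α or β)) iff (not (α iff α) iff not (β iff not not α)) = 5/6 iff 1 = 5/6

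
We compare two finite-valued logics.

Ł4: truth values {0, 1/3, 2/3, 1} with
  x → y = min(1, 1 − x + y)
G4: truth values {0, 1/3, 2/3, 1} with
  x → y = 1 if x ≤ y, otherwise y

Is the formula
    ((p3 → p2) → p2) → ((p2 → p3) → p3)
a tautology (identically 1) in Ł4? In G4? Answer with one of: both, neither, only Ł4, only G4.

only Ł4

In Ł4: every assignment gives 1 — tautology.
In G4: at p2 = 0, p3 = 1/3 the value is 1/3 — not a tautology.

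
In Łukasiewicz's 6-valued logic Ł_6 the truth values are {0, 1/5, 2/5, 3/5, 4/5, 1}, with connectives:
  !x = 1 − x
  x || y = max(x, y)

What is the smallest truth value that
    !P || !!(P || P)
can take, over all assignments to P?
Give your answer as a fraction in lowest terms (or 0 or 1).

3/5

Take P = 2/5:
!P = !2/5 = 3/5
P || P = 2/5 || 2/5 = 2/5
!(P || P) = !2/5 = 3/5
!!(P || P) = !3/5 = 2/5
!P || !!(P || P) = 3/5 || 2/5 = 3/5
No assignment yields a value below 3/5, so this is the minimum.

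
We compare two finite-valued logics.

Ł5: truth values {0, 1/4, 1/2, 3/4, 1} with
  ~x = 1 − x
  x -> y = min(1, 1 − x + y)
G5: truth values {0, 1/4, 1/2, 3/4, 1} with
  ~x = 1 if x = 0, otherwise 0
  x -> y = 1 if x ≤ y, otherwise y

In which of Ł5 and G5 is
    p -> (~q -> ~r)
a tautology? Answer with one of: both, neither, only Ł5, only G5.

In Ł5: at p = 1/4, q = 0, r = 1 the value is 3/4 — not a tautology.
In G5: at p = 1/4, q = 0, r = 1/4 the value is 0 — not a tautology.

neither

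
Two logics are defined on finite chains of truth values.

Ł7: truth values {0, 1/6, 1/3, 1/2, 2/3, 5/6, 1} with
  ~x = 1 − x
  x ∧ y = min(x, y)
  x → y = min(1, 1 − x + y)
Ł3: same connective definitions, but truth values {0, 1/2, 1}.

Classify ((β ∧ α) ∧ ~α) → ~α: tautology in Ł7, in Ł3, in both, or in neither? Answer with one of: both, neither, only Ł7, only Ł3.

In Ł7: every assignment gives 1 — tautology.
In Ł3: every assignment gives 1 — tautology.

both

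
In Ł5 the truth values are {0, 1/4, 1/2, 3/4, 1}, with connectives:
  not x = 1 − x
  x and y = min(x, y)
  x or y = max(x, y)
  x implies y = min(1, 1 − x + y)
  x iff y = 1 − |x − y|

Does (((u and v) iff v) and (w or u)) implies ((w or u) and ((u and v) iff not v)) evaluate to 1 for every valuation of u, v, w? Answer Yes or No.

Counterexample: take u = 0, v = 0, w = 1/4.
u and v = 0 and 0 = 0
(u and v) iff v = 0 iff 0 = 1
w or u = 1/4 or 0 = 1/4
((u and v) iff v) and (w or u) = 1 and 1/4 = 1/4
w or u = 1/4 or 0 = 1/4
u and v = 0 and 0 = 0
not v = not 0 = 1
(u and v) iff not v = 0 iff 1 = 0
(w or u) and ((u and v) iff not v) = 1/4 and 0 = 0
(((u and v) iff v) and (w or u)) implies ((w or u) and ((u and v) iff not v)) = 1/4 implies 0 = 3/4
This gives 3/4 ≠ 1.

No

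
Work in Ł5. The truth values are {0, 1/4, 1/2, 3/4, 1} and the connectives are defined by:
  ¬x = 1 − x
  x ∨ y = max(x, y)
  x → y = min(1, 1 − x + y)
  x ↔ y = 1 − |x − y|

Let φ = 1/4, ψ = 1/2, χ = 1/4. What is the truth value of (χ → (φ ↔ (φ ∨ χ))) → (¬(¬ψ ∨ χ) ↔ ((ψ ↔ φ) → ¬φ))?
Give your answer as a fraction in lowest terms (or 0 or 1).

1/2

φ ∨ χ = 1/4 ∨ 1/4 = 1/4
φ ↔ (φ ∨ χ) = 1/4 ↔ 1/4 = 1
χ → (φ ↔ (φ ∨ χ)) = 1/4 → 1 = 1
¬ψ = ¬1/2 = 1/2
¬ψ ∨ χ = 1/2 ∨ 1/4 = 1/2
¬(¬ψ ∨ χ) = ¬1/2 = 1/2
ψ ↔ φ = 1/2 ↔ 1/4 = 3/4
¬φ = ¬1/4 = 3/4
(ψ ↔ φ) → ¬φ = 3/4 → 3/4 = 1
¬(¬ψ ∨ χ) ↔ ((ψ ↔ φ) → ¬φ) = 1/2 ↔ 1 = 1/2
(χ → (φ ↔ (φ ∨ χ))) → (¬(¬ψ ∨ χ) ↔ ((ψ ↔ φ) → ¬φ)) = 1 → 1/2 = 1/2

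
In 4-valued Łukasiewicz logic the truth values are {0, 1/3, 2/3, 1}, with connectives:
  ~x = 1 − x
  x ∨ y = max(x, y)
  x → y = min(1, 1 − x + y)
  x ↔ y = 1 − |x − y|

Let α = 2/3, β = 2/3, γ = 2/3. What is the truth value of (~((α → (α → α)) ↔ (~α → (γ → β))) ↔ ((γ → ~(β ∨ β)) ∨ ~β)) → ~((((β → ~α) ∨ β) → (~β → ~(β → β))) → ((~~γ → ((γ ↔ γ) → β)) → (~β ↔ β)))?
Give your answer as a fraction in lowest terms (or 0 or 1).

1

α → α = 2/3 → 2/3 = 1
α → (α → α) = 2/3 → 1 = 1
~α = ~2/3 = 1/3
γ → β = 2/3 → 2/3 = 1
~α → (γ → β) = 1/3 → 1 = 1
(α → (α → α)) ↔ (~α → (γ → β)) = 1 ↔ 1 = 1
~((α → (α → α)) ↔ (~α → (γ → β))) = ~1 = 0
β ∨ β = 2/3 ∨ 2/3 = 2/3
~(β ∨ β) = ~2/3 = 1/3
γ → ~(β ∨ β) = 2/3 → 1/3 = 2/3
~β = ~2/3 = 1/3
(γ → ~(β ∨ β)) ∨ ~β = 2/3 ∨ 1/3 = 2/3
~((α → (α → α)) ↔ (~α → (γ → β))) ↔ ((γ → ~(β ∨ β)) ∨ ~β) = 0 ↔ 2/3 = 1/3
~α = ~2/3 = 1/3
β → ~α = 2/3 → 1/3 = 2/3
(β → ~α) ∨ β = 2/3 ∨ 2/3 = 2/3
~β = ~2/3 = 1/3
β → β = 2/3 → 2/3 = 1
~(β → β) = ~1 = 0
~β → ~(β → β) = 1/3 → 0 = 2/3
((β → ~α) ∨ β) → (~β → ~(β → β)) = 2/3 → 2/3 = 1
~γ = ~2/3 = 1/3
~~γ = ~1/3 = 2/3
γ ↔ γ = 2/3 ↔ 2/3 = 1
(γ ↔ γ) → β = 1 → 2/3 = 2/3
~~γ → ((γ ↔ γ) → β) = 2/3 → 2/3 = 1
~β = ~2/3 = 1/3
~β ↔ β = 1/3 ↔ 2/3 = 2/3
(~~γ → ((γ ↔ γ) → β)) → (~β ↔ β) = 1 → 2/3 = 2/3
(((β → ~α) ∨ β) → (~β → ~(β → β))) → ((~~γ → ((γ ↔ γ) → β)) → (~β ↔ β)) = 1 → 2/3 = 2/3
~((((β → ~α) ∨ β) → (~β → ~(β → β))) → ((~~γ → ((γ ↔ γ) → β)) → (~β ↔ β))) = ~2/3 = 1/3
(~((α → (α → α)) ↔ (~α → (γ → β))) ↔ ((γ → ~(β ∨ β)) ∨ ~β)) → ~((((β → ~α) ∨ β) → (~β → ~(β → β))) → ((~~γ → ((γ ↔ γ) → β)) → (~β ↔ β))) = 1/3 → 1/3 = 1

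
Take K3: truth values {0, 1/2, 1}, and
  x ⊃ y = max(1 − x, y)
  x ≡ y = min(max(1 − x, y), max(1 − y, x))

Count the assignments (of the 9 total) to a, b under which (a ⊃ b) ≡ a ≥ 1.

a = 0, b = 0 ↦ 0  <
a = 0, b = 1/2 ↦ 0  <
a = 0, b = 1 ↦ 0  <
a = 1/2, b = 0 ↦ 1/2  <
a = 1/2, b = 1/2 ↦ 1/2  <
a = 1/2, b = 1 ↦ 1/2  <
a = 1, b = 0 ↦ 0  <
a = 1, b = 1/2 ↦ 1/2  <
a = 1, b = 1 ↦ 1  ≥
So 1 of the 9 assignments meets the threshold.

1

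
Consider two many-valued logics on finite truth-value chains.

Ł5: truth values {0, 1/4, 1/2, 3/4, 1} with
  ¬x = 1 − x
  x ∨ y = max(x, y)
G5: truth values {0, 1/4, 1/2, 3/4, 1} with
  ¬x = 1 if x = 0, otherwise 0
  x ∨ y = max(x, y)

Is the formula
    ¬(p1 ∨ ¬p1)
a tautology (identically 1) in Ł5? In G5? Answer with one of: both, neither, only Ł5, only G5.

neither

In Ł5: at p1 = 0 the value is 0 — not a tautology.
In G5: at p1 = 0 the value is 0 — not a tautology.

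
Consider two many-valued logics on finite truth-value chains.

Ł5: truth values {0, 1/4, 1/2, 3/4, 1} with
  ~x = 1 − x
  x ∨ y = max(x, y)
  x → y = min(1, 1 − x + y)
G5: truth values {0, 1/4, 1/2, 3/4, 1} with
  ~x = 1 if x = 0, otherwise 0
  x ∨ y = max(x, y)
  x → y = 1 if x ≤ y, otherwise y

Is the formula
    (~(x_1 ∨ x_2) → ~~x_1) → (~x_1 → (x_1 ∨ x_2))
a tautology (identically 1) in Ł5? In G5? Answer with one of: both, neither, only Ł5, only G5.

In Ł5: every assignment gives 1 — tautology.
In G5: at x_1 = 0, x_2 = 1/4 the value is 1/4 — not a tautology.

only Ł5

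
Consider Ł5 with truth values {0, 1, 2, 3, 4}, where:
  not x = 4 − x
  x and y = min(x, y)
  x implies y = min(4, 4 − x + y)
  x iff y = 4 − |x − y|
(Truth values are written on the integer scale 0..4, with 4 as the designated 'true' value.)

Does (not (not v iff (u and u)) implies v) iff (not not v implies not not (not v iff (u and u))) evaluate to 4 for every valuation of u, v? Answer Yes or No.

No

Counterexample: take u = 0, v = 0.
not v = not 0 = 4
u and u = 0 and 0 = 0
not v iff (u and u) = 4 iff 0 = 0
not (not v iff (u and u)) = not 0 = 4
not (not v iff (u and u)) implies v = 4 implies 0 = 0
not v = not 0 = 4
not not v = not 4 = 0
not v = not 0 = 4
u and u = 0 and 0 = 0
not v iff (u and u) = 4 iff 0 = 0
not (not v iff (u and u)) = not 0 = 4
not not (not v iff (u and u)) = not 4 = 0
not not v implies not not (not v iff (u and u)) = 0 implies 0 = 4
(not (not v iff (u and u)) implies v) iff (not not v implies not not (not v iff (u and u))) = 0 iff 4 = 0
This gives 0 ≠ 4.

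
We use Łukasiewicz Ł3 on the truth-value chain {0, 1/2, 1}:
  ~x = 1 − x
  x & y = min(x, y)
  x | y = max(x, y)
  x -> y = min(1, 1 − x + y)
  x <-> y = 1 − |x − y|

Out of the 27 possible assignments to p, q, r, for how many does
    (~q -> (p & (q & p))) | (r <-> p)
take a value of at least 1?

19

value 1: 19 assignments (counts)
value 1/2: 6 assignments
value 0: 2 assignments
So 19 of the 27 assignments meet the threshold.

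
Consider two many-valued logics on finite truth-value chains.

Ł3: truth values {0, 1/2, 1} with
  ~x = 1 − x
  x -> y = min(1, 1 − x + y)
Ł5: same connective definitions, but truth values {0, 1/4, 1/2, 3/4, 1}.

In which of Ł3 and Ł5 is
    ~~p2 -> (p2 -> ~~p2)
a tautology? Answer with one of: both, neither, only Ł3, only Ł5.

both

In Ł3: every assignment gives 1 — tautology.
In Ł5: every assignment gives 1 — tautology.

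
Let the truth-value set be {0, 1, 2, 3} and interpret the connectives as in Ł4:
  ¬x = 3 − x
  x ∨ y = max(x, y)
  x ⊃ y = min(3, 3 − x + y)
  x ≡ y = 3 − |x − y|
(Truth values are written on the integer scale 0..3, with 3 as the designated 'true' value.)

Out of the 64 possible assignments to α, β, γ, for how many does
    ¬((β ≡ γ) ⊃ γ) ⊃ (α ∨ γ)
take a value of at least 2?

61

value 3: 56 assignments (counts)
value 2: 5 assignments (counts)
value 1: 2 assignments
value 0: 1 assignment
So 61 of the 64 assignments meet the threshold.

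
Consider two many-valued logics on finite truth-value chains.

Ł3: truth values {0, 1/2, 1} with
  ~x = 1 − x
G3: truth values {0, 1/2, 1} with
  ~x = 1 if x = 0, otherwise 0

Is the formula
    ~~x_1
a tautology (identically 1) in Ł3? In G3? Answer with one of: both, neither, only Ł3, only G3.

neither

In Ł3: at x_1 = 0 the value is 0 — not a tautology.
In G3: at x_1 = 0 the value is 0 — not a tautology.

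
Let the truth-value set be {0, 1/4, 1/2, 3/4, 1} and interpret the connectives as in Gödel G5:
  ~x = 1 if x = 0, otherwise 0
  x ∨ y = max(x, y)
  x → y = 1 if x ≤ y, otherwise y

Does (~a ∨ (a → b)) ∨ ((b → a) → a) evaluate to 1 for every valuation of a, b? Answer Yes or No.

No

Counterexample: take a = 1/4, b = 0.
~a = ~1/4 = 0
a → b = 1/4 → 0 = 0
~a ∨ (a → b) = 0 ∨ 0 = 0
b → a = 0 → 1/4 = 1
(b → a) → a = 1 → 1/4 = 1/4
(~a ∨ (a → b)) ∨ ((b → a) → a) = 0 ∨ 1/4 = 1/4
This gives 1/4 ≠ 1.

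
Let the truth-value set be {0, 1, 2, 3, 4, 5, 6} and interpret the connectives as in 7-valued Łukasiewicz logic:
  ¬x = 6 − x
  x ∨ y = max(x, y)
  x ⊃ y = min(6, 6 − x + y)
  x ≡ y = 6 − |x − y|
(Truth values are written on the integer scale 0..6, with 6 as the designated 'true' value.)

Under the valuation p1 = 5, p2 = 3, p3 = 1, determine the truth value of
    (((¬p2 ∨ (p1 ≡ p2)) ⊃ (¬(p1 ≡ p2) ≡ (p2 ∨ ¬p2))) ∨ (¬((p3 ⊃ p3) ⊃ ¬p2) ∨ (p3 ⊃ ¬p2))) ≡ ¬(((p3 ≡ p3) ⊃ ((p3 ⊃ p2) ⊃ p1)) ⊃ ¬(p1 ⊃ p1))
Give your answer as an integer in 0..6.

¬p2 = ¬3 = 3
p1 ≡ p2 = 5 ≡ 3 = 4
¬p2 ∨ (p1 ≡ p2) = 3 ∨ 4 = 4
p1 ≡ p2 = 5 ≡ 3 = 4
¬(p1 ≡ p2) = ¬4 = 2
¬p2 = ¬3 = 3
p2 ∨ ¬p2 = 3 ∨ 3 = 3
¬(p1 ≡ p2) ≡ (p2 ∨ ¬p2) = 2 ≡ 3 = 5
(¬p2 ∨ (p1 ≡ p2)) ⊃ (¬(p1 ≡ p2) ≡ (p2 ∨ ¬p2)) = 4 ⊃ 5 = 6
p3 ⊃ p3 = 1 ⊃ 1 = 6
¬p2 = ¬3 = 3
(p3 ⊃ p3) ⊃ ¬p2 = 6 ⊃ 3 = 3
¬((p3 ⊃ p3) ⊃ ¬p2) = ¬3 = 3
¬p2 = ¬3 = 3
p3 ⊃ ¬p2 = 1 ⊃ 3 = 6
¬((p3 ⊃ p3) ⊃ ¬p2) ∨ (p3 ⊃ ¬p2) = 3 ∨ 6 = 6
((¬p2 ∨ (p1 ≡ p2)) ⊃ (¬(p1 ≡ p2) ≡ (p2 ∨ ¬p2))) ∨ (¬((p3 ⊃ p3) ⊃ ¬p2) ∨ (p3 ⊃ ¬p2)) = 6 ∨ 6 = 6
p3 ≡ p3 = 1 ≡ 1 = 6
p3 ⊃ p2 = 1 ⊃ 3 = 6
(p3 ⊃ p2) ⊃ p1 = 6 ⊃ 5 = 5
(p3 ≡ p3) ⊃ ((p3 ⊃ p2) ⊃ p1) = 6 ⊃ 5 = 5
p1 ⊃ p1 = 5 ⊃ 5 = 6
¬(p1 ⊃ p1) = ¬6 = 0
((p3 ≡ p3) ⊃ ((p3 ⊃ p2) ⊃ p1)) ⊃ ¬(p1 ⊃ p1) = 5 ⊃ 0 = 1
¬(((p3 ≡ p3) ⊃ ((p3 ⊃ p2) ⊃ p1)) ⊃ ¬(p1 ⊃ p1)) = ¬1 = 5
(((¬p2 ∨ (p1 ≡ p2)) ⊃ (¬(p1 ≡ p2) ≡ (p2 ∨ ¬p2))) ∨ (¬((p3 ⊃ p3) ⊃ ¬p2) ∨ (p3 ⊃ ¬p2))) ≡ ¬(((p3 ≡ p3) ⊃ ((p3 ⊃ p2) ⊃ p1)) ⊃ ¬(p1 ⊃ p1)) = 6 ≡ 5 = 5

5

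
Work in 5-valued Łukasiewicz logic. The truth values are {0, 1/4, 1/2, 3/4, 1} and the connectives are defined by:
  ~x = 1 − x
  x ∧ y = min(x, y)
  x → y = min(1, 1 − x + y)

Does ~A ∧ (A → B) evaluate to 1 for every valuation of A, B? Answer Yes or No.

No

Counterexample: take A = 1/4, B = 0.
~A = ~1/4 = 3/4
A → B = 1/4 → 0 = 3/4
~A ∧ (A → B) = 3/4 ∧ 3/4 = 3/4
This gives 3/4 ≠ 1.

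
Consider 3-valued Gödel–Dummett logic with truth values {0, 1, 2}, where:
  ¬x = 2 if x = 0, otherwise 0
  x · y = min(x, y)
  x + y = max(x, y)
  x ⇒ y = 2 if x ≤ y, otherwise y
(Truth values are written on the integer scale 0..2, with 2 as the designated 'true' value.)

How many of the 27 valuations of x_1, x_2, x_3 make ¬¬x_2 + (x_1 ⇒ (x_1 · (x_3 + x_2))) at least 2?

24

value 2: 24 assignments (counts)
value 1: 1 assignment
value 0: 2 assignments
So 24 of the 27 assignments meet the threshold.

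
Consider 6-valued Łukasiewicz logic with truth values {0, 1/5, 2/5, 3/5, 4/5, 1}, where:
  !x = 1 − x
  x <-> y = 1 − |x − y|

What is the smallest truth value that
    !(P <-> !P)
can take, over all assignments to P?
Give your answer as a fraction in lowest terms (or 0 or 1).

Take P = 2/5:
!P = !2/5 = 3/5
P <-> !P = 2/5 <-> 3/5 = 4/5
!(P <-> !P) = !4/5 = 1/5
No assignment yields a value below 1/5, so this is the minimum.

1/5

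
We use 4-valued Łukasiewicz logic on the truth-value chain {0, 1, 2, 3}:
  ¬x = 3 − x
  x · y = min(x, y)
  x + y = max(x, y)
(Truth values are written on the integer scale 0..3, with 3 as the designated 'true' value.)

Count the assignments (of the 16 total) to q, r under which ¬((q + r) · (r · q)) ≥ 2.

12

q = 0, r = 0 ↦ 3  ≥
q = 0, r = 1 ↦ 3  ≥
q = 0, r = 2 ↦ 3  ≥
q = 0, r = 3 ↦ 3  ≥
q = 1, r = 0 ↦ 3  ≥
q = 1, r = 1 ↦ 2  ≥
q = 1, r = 2 ↦ 2  ≥
q = 1, r = 3 ↦ 2  ≥
q = 2, r = 0 ↦ 3  ≥
q = 2, r = 1 ↦ 2  ≥
q = 2, r = 2 ↦ 1  <
q = 2, r = 3 ↦ 1  <
q = 3, r = 0 ↦ 3  ≥
q = 3, r = 1 ↦ 2  ≥
q = 3, r = 2 ↦ 1  <
q = 3, r = 3 ↦ 0  <
So 12 of the 16 assignments meet the threshold.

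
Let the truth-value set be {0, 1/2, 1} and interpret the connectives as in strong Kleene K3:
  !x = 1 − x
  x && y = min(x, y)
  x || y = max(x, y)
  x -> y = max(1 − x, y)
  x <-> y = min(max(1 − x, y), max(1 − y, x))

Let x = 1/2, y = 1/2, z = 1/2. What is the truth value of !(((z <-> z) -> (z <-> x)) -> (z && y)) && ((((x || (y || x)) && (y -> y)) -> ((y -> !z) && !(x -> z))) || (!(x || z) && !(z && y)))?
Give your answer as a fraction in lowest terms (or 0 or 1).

1/2

z <-> z = 1/2 <-> 1/2 = 1/2
z <-> x = 1/2 <-> 1/2 = 1/2
(z <-> z) -> (z <-> x) = 1/2 -> 1/2 = 1/2
z && y = 1/2 && 1/2 = 1/2
((z <-> z) -> (z <-> x)) -> (z && y) = 1/2 -> 1/2 = 1/2
!(((z <-> z) -> (z <-> x)) -> (z && y)) = !1/2 = 1/2
y || x = 1/2 || 1/2 = 1/2
x || (y || x) = 1/2 || 1/2 = 1/2
y -> y = 1/2 -> 1/2 = 1/2
(x || (y || x)) && (y -> y) = 1/2 && 1/2 = 1/2
!z = !1/2 = 1/2
y -> !z = 1/2 -> 1/2 = 1/2
x -> z = 1/2 -> 1/2 = 1/2
!(x -> z) = !1/2 = 1/2
(y -> !z) && !(x -> z) = 1/2 && 1/2 = 1/2
((x || (y || x)) && (y -> y)) -> ((y -> !z) && !(x -> z)) = 1/2 -> 1/2 = 1/2
x || z = 1/2 || 1/2 = 1/2
!(x || z) = !1/2 = 1/2
z && y = 1/2 && 1/2 = 1/2
!(z && y) = !1/2 = 1/2
!(x || z) && !(z && y) = 1/2 && 1/2 = 1/2
(((x || (y || x)) && (y -> y)) -> ((y -> !z) && !(x -> z))) || (!(x || z) && !(z && y)) = 1/2 || 1/2 = 1/2
!(((z <-> z) -> (z <-> x)) -> (z && y)) && ((((x || (y || x)) && (y -> y)) -> ((y -> !z) && !(x -> z))) || (!(x || z) && !(z && y))) = 1/2 && 1/2 = 1/2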